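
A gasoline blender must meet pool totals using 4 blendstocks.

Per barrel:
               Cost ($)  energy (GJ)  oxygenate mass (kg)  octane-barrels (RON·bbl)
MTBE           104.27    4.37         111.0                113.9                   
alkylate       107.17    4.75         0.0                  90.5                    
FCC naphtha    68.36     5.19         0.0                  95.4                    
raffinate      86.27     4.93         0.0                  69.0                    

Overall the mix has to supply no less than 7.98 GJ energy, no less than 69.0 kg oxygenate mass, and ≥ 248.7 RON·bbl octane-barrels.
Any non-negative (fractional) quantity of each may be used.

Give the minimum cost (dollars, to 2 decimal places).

This is a linear program. Let x1 = barrels of MTBE, x2 = barrels of alkylate, x3 = barrels of FCC naphtha, x4 = barrels of raffinate.
Minimise 104.27x1 + 107.17x2 + 68.36x3 + 86.27x4 s.t.:
  4.37x1 + 4.75x2 + 5.19x3 + 4.93x4 ≥ 7.98   (energy)
  111x1 ≥ 69   (oxygenate mass)
  113.9x1 + 90.5x2 + 95.4x3 + 69x4 ≥ 248.7   (octane-barrels)
  x1, x2, x3, x4 ≥ 0.
The optimal basis is {MTBE, FCC naphtha}; alkylate, raffinate drop out. Binding constraints: oxygenate mass and octane-barrels.
So MTBE = 0.62162 barrels, FCC naphtha = 1.8648 barrels.
Objective = 104.27·0.62162 + 68.36·1.8648 = 192.2940.

$192.29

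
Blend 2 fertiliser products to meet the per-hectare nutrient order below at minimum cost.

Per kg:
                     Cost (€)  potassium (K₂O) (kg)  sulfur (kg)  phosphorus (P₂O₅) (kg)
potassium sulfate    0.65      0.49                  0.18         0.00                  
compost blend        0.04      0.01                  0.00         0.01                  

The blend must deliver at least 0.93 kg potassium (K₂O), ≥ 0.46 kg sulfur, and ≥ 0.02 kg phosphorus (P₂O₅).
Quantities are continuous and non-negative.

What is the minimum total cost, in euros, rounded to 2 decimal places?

€1.74

This is a linear program. Let x1 = kg of potassium sulfate, x2 = kg of compost blend.
Minimise 0.65x1 + 0.04x2 with:
  0.49x1 + 0.01x2 ≥ 0.93   (potassium (K₂O))
  0.18x1 ≥ 0.46   (sulfur)
  0.01x2 ≥ 0.02   (phosphorus (P₂O₅))
  x1, x2 ≥ 0.
Both inputs are positive at the optimum. Binding constraints: sulfur and phosphorus (P₂O₅).
So potassium sulfate = 2.556 kg, compost blend = 2 kg.
Cost = 0.65·2.556 + 0.04·2 = 1.7414.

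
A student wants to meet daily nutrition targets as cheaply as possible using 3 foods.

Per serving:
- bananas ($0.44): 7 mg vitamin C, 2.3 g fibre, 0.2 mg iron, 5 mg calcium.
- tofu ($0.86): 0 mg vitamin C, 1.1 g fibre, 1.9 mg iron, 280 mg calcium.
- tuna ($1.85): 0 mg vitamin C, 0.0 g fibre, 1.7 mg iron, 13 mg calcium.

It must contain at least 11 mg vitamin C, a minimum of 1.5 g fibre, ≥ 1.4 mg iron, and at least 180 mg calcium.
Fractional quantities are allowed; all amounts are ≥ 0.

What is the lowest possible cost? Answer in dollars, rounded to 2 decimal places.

Let x1 = servings of bananas, x2 = servings of tofu, x3 = servings of tuna.
Minimise 0.44x1 + 0.86x2 + 1.85x3 subject to:
  7x1 ≥ 11   (vitamin C)
  2.3x1 + 1.1x2 ≥ 1.5   (fibre)
  0.2x1 + 1.9x2 + 1.7x3 ≥ 1.4   (iron)
  5x1 + 280x2 + 13x3 ≥ 180   (calcium)
  x1, x2, x3 ≥ 0.
The minimum-cost mix takes nothing from tuna — only bananas, tofu. The vitamin C and calcium requirements are met with equality.
So bananas = 1.571 servings, tofu = 0.6148 servings.
Hence cost = 0.44·1.571 + 0.86·0.6148 = $1.2200.

$1.22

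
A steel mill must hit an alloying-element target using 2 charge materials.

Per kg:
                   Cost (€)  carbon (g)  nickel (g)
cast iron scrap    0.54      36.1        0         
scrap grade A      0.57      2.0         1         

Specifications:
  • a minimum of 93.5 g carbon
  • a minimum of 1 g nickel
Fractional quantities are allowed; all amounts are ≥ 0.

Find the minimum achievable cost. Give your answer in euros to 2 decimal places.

Let x1 = kg of cast iron scrap, x2 = kg of scrap grade A.
Minimize 0.54x1 + 0.57x2 subject to:
  36.1x1 + 2x2 ≥ 93.5   (carbon)
  1x2 ≥ 1   (nickel)
  x1, x2 ≥ 0.
Both inputs are positive at the optimum. Binding constraints: carbon and nickel.
Optimal quantities: cast iron scrap = 2.535 kg, scrap grade A = 1 kg.
Hence cost = 0.54·2.535 + 0.57·1 = €1.9389.

€1.94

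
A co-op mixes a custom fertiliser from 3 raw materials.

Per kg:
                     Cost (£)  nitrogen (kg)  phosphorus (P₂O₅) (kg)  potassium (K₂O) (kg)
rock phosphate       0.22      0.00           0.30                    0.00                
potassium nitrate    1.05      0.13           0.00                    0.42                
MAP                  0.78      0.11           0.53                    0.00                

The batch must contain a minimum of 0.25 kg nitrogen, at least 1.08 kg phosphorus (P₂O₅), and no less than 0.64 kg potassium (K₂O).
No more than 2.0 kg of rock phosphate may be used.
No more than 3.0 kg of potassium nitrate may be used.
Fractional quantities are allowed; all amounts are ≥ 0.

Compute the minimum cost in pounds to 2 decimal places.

This is a linear program. Let x1 = kg of rock phosphate, x2 = kg of potassium nitrate, x3 = kg of MAP.
Minimize 0.22x1 + 1.05x2 + 0.78x3 s.t.:
  0.13x2 + 0.11x3 ≥ 0.25   (nitrogen)
  0.3x1 + 0.53x3 ≥ 1.08   (phosphorus (P₂O₅))
  0.42x2 ≥ 0.64   (potassium (K₂O))
  x1 ≤ 2
  x2 ≤ 3
  x1, x2, x3 ≥ 0.
All 3 inputs are positive at the optimum. The phosphorus (P₂O₅), potassium (K₂O), the rock phosphate cap requirements are met with equality.
That vertex is x1 = 2, x2 = 1.524, x3 = 0.9057.
Cost = 0.22·2 + 1.05·1.524 + 0.78·0.9057 = 2.7466.

£2.75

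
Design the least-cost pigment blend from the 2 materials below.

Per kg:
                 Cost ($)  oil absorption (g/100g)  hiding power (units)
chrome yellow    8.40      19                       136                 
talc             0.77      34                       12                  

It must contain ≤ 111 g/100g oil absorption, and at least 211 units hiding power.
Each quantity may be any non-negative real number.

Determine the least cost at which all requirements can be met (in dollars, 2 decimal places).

$13.03

Let x1 = kg of chrome yellow, x2 = kg of talc.
Minimise 8.4x1 + 0.77x2 with:
  19x1 + 34x2 ≤ 111   (oil absorption)
  136x1 + 12x2 ≥ 211   (hiding power)
  x1, x2 ≥ 0.
The optimal basis is {chrome yellow}; talc drops out. Binding constraint: hiding power.
So chrome yellow = 1.551 kg.
Hence cost = 8.4·1.551 = $13.0284.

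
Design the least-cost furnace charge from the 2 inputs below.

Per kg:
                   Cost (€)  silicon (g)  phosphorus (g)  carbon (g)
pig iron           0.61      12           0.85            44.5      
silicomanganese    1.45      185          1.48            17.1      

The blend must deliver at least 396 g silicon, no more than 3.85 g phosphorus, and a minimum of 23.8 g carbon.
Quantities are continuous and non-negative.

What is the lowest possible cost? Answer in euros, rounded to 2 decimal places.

Set it up as a linear program. Let x1 = kg of pig iron, x2 = kg of silicomanganese.
Minimize 0.61x1 + 1.45x2 s.t.:
  12x1 + 185x2 ≥ 396   (silicon)
  0.85x1 + 1.48x2 ≤ 3.85   (phosphorus)
  44.5x1 + 17.1x2 ≥ 23.8   (carbon)
  x1, x2 ≥ 0.
At the optimum only silicomanganese is positive (pig iron = 0). There the silicon constraint is tight.
So silicomanganese = 2.141 kg.
Objective = 1.45·2.141 = 3.1045.

€3.10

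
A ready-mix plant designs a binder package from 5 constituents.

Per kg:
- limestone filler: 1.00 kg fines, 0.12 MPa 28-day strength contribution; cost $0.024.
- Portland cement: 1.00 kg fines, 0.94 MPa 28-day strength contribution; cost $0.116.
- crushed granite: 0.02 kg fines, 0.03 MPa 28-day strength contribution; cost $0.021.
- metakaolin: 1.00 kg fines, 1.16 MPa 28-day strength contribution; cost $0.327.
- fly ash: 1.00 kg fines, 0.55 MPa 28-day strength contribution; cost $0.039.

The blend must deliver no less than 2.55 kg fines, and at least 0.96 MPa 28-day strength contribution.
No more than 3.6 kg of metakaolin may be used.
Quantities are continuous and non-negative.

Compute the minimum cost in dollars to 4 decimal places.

Let x1 = kg of limestone filler, x2 = kg of Portland cement, x3 = kg of crushed granite, x4 = kg of metakaolin, x5 = kg of fly ash.
min 0.024x1 + 0.116x2 + 0.021x3 + 0.327x4 + 0.039x5 subject to:
  1x1 + 1x2 + 0.02x3 + 1x4 + 1x5 ≥ 2.55   (fines)
  0.12x1 + 0.94x2 + 0.03x3 + 1.16x4 + 0.55x5 ≥ 0.96   (28-day strength contribution)
  x4 ≤ 3.6
  x1, x2, x3, x4, x5 ≥ 0.
At the optimum only limestone filler, fly ash are positive (Portland cement, crushed granite, metakaolin = 0). The fines and 28-day strength contribution requirements are met with equality.
So limestone filler = 1.029 kg, fly ash = 1.521 kg.
Total cost: 0.024·1.029 + 0.039·1.521 = 0.084015.

$0.0840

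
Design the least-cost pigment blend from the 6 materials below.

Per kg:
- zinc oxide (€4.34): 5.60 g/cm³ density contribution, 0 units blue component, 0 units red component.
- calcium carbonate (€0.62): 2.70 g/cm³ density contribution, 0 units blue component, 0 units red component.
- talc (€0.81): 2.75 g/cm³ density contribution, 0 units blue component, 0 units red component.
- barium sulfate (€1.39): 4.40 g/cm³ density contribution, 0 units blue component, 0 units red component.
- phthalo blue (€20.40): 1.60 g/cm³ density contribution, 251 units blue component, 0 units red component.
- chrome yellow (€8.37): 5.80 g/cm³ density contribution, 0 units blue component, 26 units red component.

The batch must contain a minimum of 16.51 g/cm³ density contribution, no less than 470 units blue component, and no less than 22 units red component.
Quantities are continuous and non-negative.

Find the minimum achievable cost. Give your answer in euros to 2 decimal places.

€47.26

Let x1 = kg of zinc oxide, x2 = kg of calcium carbonate, x3 = kg of talc, x4 = kg of barium sulfate, x5 = kg of phthalo blue, x6 = kg of chrome yellow.
Minimize 4.34x1 + 0.62x2 + 0.81x3 + 1.39x4 + 20.4x5 + 8.37x6 s.t.:
  5.6x1 + 2.7x2 + 2.75x3 + 4.4x4 + 1.6x5 + 5.8x6 ≥ 16.51   (density contribution)
  251x5 ≥ 470   (blue component)
  26x6 ≥ 22   (red component)
  x1, x2, x3, x4, x5, x6 ≥ 0.
At the optimum only calcium carbonate, phthalo blue, chrome yellow are positive (zinc oxide, talc, barium sulfate = 0). There the density contribution, blue component, red component constraints are tight.
That vertex is x2 = 3.1875, x5 = 1.8725, x6 = 0.84615.
Hence cost = 0.62·3.1875 + 20.4·1.8725 + 8.37·0.84615 = €47.2575.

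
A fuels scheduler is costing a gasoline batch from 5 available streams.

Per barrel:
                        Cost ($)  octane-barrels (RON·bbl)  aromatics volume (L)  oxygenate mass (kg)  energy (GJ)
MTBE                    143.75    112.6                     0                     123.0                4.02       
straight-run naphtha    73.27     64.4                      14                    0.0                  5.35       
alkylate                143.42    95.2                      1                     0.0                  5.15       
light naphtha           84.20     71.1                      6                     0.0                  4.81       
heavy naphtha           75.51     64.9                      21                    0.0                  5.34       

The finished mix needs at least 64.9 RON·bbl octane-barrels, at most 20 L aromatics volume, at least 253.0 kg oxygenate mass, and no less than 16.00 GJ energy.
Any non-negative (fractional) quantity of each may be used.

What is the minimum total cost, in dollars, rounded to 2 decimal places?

Let x1 = barrels of MTBE, x2 = barrels of straight-run naphtha, x3 = barrels of alkylate, x4 = barrels of light naphtha, x5 = barrels of heavy naphtha.
min 143.75x1 + 73.27x2 + 143.42x3 + 84.2x4 + 75.51x5 s.t.:
  112.6x1 + 64.4x2 + 95.2x3 + 71.1x4 + 64.9x5 ≥ 64.9   (octane-barrels)
  14x2 + 1x3 + 6x4 + 21x5 ≤ 20   (aromatics volume)
  123x1 ≥ 253   (oxygenate mass)
  4.02x1 + 5.35x2 + 5.15x3 + 4.81x4 + 5.34x5 ≥ 16   (energy)
  x1, x2, x3, x4, x5 ≥ 0.
The optimal basis is {MTBE, straight-run naphtha, light naphtha}; alkylate, heavy naphtha drop out. Binding constraints: aromatics volume, oxygenate mass, energy.
That vertex is x1 = 2.05691, x2 = 1.41353, x4 = 0.0351042.
Cost = 143.75·2.05691 + 73.27·1.41353 + 84.2·0.0351042 = 402.2059.

$402.21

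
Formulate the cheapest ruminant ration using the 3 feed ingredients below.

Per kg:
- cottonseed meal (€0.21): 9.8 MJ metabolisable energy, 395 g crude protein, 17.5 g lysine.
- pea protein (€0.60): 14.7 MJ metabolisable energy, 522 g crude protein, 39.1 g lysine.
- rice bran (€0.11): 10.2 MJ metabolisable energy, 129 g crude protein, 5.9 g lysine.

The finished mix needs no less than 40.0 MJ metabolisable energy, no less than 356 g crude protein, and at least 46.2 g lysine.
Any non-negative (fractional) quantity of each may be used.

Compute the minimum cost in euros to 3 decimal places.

€0.635

Let x1 = kg of cottonseed meal, x2 = kg of pea protein, x3 = kg of rice bran.
Minimize 0.21x1 + 0.6x2 + 0.11x3 s.t.:
  9.8x1 + 14.7x2 + 10.2x3 ≥ 40   (metabolisable energy)
  395x1 + 522x2 + 129x3 ≥ 356   (crude protein)
  17.5x1 + 39.1x2 + 5.9x3 ≥ 46.2   (lysine)
  x1, x2, x3 ≥ 0.
At the optimum only cottonseed meal, rice bran are positive (pea protein = 0). Binding constraints: metabolisable energy and lysine.
Solving gives x1 = 1.949, x3 = 2.049.
Total cost: 0.21·1.949 + 0.11·2.049 = 0.63468.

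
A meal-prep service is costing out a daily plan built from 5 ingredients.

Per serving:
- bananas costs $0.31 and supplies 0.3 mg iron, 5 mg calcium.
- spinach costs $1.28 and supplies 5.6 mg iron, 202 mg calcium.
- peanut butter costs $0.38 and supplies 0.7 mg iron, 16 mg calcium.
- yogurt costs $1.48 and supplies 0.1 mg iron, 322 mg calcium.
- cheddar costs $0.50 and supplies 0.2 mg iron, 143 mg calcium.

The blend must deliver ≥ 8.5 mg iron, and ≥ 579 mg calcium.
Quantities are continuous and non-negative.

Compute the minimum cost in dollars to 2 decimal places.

$2.85

Set it up as a linear program. Let x1 = servings of bananas, x2 = servings of spinach, x3 = servings of peanut butter, x4 = servings of yogurt, x5 = servings of cheddar.
Minimise 0.31x1 + 1.28x2 + 0.38x3 + 1.48x4 + 0.5x5 s.t.:
  0.3x1 + 5.6x2 + 0.7x3 + 0.1x4 + 0.2x5 ≥ 8.5   (iron)
  5x1 + 202x2 + 16x3 + 322x4 + 143x5 ≥ 579   (calcium)
  x1, x2, x3, x4, x5 ≥ 0.
The optimal basis is {spinach, cheddar}; bananas, peanut butter, yogurt drop out. The iron and calcium requirements are met with equality.
Optimal quantities: spinach = 1.446 servings, cheddar = 2.006 servings.
Cost = 1.28·1.446 + 0.5·2.006 = 2.8539.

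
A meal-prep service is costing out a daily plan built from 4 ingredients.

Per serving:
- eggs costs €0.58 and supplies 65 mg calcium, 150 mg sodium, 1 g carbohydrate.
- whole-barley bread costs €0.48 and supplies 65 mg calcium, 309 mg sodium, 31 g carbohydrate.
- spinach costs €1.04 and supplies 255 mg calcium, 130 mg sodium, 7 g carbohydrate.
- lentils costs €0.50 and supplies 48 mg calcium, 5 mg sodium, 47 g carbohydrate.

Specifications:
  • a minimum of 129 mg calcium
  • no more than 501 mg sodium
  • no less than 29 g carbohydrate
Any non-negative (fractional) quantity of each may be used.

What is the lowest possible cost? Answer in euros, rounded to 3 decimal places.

Let x1 = servings of eggs, x2 = servings of whole-barley bread, x3 = servings of spinach, x4 = servings of lentils.
Minimise 0.58x1 + 0.48x2 + 1.04x3 + 0.5x4 with:
  65x1 + 65x2 + 255x3 + 48x4 ≥ 129   (calcium)
  150x1 + 309x2 + 130x3 + 5x4 ≤ 501   (sodium)
  1x1 + 31x2 + 7x3 + 47x4 ≥ 29   (carbohydrate)
  x1, x2, x3, x4 ≥ 0.
The cheapest feasible vertex uses only spinach, lentils; eggs, whole-barley bread are not used. The calcium and carbohydrate requirements are met with equality.
So spinach = 0.401 servings, lentils = 0.5573 servings.
Objective = 1.04·0.401 + 0.5·0.5573 = 0.69569.

€0.696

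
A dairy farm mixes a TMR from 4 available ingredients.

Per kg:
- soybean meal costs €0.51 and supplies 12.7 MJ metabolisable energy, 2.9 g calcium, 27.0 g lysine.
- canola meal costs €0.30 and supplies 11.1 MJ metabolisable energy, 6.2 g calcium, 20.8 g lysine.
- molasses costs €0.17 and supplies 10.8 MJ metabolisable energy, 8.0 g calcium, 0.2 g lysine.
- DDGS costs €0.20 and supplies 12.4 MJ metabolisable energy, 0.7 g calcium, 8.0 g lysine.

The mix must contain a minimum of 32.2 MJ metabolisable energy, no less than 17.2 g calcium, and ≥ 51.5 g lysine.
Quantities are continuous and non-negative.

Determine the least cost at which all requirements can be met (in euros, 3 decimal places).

Treat it as an LP. Let x1 = kg of soybean meal, x2 = kg of canola meal, x3 = kg of molasses, x4 = kg of DDGS.
Minimize 0.51x1 + 0.3x2 + 0.17x3 + 0.2x4 s.t.:
  12.7x1 + 11.1x2 + 10.8x3 + 12.4x4 ≥ 32.2   (metabolisable energy)
  2.9x1 + 6.2x2 + 8x3 + 0.7x4 ≥ 17.2   (calcium)
  27x1 + 20.8x2 + 0.2x3 + 8x4 ≥ 51.5   (lysine)
  x1, x2, x3, x4 ≥ 0.
The optimal basis is {canola meal, molasses, DDGS}; soybean meal drops out. There the metabolisable energy, calcium, lysine constraints are tight.
So canola meal = 2.391 kg, molasses = 0.2783 kg, DDGS = 0.2141 kg.
Hence cost = 0.3·2.391 + 0.17·0.2783 + 0.2·0.2141 = €0.80743.

€0.807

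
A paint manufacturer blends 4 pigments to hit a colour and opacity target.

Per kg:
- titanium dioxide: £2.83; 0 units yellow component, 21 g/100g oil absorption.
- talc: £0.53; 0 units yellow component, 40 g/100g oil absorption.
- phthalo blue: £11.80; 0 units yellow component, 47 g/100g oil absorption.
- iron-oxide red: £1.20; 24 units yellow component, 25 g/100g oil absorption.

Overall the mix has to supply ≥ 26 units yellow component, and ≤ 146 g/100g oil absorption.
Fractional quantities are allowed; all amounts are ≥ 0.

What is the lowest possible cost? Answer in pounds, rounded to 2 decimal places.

Let x1 = kg of titanium dioxide, x2 = kg of talc, x3 = kg of phthalo blue, x4 = kg of iron-oxide red.
min 2.83x1 + 0.53x2 + 11.8x3 + 1.2x4 s.t.:
  24x4 ≥ 26   (yellow component)
  21x1 + 40x2 + 47x3 + 25x4 ≤ 146   (oil absorption)
  x1, x2, x3, x4 ≥ 0.
The minimum-cost mix takes nothing from titanium dioxide, talc, phthalo blue — only iron-oxide red. Binding constraint: yellow component.
Solving gives x4 = 1.083.
Objective = 1.2·1.083 = 1.2996.

£1.30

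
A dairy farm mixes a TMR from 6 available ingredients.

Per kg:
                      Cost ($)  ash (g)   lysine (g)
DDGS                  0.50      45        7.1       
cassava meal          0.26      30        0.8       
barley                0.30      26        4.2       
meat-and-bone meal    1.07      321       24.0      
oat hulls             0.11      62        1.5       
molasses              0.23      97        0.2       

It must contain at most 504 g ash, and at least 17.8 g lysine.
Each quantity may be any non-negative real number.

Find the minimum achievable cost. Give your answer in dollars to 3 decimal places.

This is a linear program. Let x1 = kg of DDGS, x2 = kg of cassava meal, x3 = kg of barley, x4 = kg of meat-and-bone meal, x5 = kg of oat hulls, x6 = kg of molasses.
Minimize 0.5x1 + 0.26x2 + 0.3x3 + 1.07x4 + 0.11x5 + 0.23x6 subject to:
  45x1 + 30x2 + 26x3 + 321x4 + 62x5 + 97x6 ≤ 504   (ash)
  7.1x1 + 0.8x2 + 4.2x3 + 24x4 + 1.5x5 + 0.2x6 ≥ 17.8   (lysine)
  x1, x2, x3, x4, x5, x6 ≥ 0.
At the optimum only meat-and-bone meal is positive (DDGS, cassava meal, barley, oat hulls, molasses = 0). There the lysine constraint is tight.
Solving gives x4 = 0.7417.
Hence cost = 1.07·0.7417 = $0.79362.

$0.794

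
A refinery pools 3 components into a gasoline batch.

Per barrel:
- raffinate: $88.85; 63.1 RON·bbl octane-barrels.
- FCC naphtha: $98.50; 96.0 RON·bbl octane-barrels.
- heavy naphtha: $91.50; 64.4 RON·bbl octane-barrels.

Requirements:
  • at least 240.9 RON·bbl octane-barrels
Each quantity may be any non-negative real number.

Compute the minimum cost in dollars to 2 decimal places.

Treat it as an LP. Let x1 = barrels of raffinate, x2 = barrels of FCC naphtha, x3 = barrels of heavy naphtha.
min 88.85x1 + 98.5x2 + 91.5x3 s.t.:
  63.1x1 + 96x2 + 64.4x3 ≥ 240.9   (octane-barrels)
  x1, x2, x3 ≥ 0.
The minimum-cost mix takes nothing from raffinate, heavy naphtha — only FCC naphtha. The octane-barrels requirement is met with equality.
Solving gives x2 = 2.50937.
Hence cost = 98.5·2.50937 = $247.1729.

$247.17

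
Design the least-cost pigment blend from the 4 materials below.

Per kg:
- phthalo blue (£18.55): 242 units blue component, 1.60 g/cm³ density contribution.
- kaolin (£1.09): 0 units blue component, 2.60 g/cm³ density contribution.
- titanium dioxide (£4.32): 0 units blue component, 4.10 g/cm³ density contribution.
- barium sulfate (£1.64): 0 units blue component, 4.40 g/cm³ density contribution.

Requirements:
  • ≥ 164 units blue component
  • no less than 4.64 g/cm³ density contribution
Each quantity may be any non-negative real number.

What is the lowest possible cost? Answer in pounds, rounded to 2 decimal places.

£13.90

Treat it as an LP. Let x1 = kg of phthalo blue, x2 = kg of kaolin, x3 = kg of titanium dioxide, x4 = kg of barium sulfate.
Minimise 18.55x1 + 1.09x2 + 4.32x3 + 1.64x4 s.t.:
  242x1 ≥ 164   (blue component)
  1.6x1 + 2.6x2 + 4.1x3 + 4.4x4 ≥ 4.64   (density contribution)
  x1, x2, x3, x4 ≥ 0.
The cheapest feasible vertex uses only phthalo blue, barium sulfate; kaolin, titanium dioxide are not used. The blue component and density contribution requirements are met with equality.
Solving gives x1 = 0.6777, x4 = 0.8081.
Cost = 18.55·0.6777 + 1.64·0.8081 = 13.8966.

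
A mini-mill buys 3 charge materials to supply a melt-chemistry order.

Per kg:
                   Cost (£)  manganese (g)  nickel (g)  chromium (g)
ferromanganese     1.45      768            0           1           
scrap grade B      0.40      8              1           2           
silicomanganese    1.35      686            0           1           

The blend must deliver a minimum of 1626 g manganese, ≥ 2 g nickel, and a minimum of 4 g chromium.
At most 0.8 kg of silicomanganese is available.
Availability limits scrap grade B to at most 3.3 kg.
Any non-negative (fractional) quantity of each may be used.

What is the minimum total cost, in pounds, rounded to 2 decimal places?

£3.84

This is a linear program. Let x1 = kg of ferromanganese, x2 = kg of scrap grade B, x3 = kg of silicomanganese.
Minimize 1.45x1 + 0.4x2 + 1.35x3 subject to:
  768x1 + 8x2 + 686x3 ≥ 1626   (manganese)
  1x2 ≥ 2   (nickel)
  1x1 + 2x2 + 1x3 ≥ 4   (chromium)
  x3 ≤ 0.8
  x2 ≤ 3.3
  x1, x2, x3 ≥ 0.
The optimal basis is {ferromanganese, scrap grade B}; silicomanganese drops out. Binding constraints: manganese and nickel.
Optimal quantities: ferromanganese = 2.096 kg, scrap grade B = 2 kg.
Hence cost = 1.45·2.096 + 0.4·2 = £3.8392.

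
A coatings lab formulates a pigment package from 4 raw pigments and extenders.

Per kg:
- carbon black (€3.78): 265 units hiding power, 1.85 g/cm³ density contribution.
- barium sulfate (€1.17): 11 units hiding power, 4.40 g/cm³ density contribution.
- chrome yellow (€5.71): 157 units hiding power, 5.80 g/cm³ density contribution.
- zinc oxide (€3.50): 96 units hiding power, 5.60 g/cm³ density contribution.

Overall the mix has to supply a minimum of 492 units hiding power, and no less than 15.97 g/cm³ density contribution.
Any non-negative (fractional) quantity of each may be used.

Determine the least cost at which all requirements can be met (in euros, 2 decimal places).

Let x1 = kg of carbon black, x2 = kg of barium sulfate, x3 = kg of chrome yellow, x4 = kg of zinc oxide.
min 3.78x1 + 1.17x2 + 5.71x3 + 3.5x4 subject to:
  265x1 + 11x2 + 157x3 + 96x4 ≥ 492   (hiding power)
  1.85x1 + 4.4x2 + 5.8x3 + 5.6x4 ≥ 15.97   (density contribution)
  x1, x2, x3, x4 ≥ 0.
The optimal basis is {carbon black, barium sulfate}; chrome yellow, zinc oxide drop out. There the hiding power and density contribution constraints are tight.
Optimal quantities: carbon black = 1.736 kg, barium sulfate = 2.9 kg.
Objective = 3.78·1.736 + 1.17·2.9 = 9.9551.

€9.96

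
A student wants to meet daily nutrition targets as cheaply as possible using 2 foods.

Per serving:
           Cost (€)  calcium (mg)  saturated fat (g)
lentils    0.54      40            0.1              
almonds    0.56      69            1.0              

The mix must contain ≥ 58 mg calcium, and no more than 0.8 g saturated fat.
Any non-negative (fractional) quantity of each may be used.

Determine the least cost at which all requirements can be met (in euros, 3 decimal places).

Let x1 = servings of lentils, x2 = servings of almonds.
Minimize 0.54x1 + 0.56x2 with:
  40x1 + 69x2 ≥ 58   (calcium)
  0.1x1 + 1x2 ≤ 0.8   (saturated fat)
  x1, x2 ≥ 0.
Both inputs are positive at the optimum. Binding constraints: calcium and saturated fat.
Optimal quantities: lentils = 0.08459 servings, almonds = 0.7915 servings.
Objective = 0.54·0.08459 + 0.56·0.7915 = 0.48892.

€0.489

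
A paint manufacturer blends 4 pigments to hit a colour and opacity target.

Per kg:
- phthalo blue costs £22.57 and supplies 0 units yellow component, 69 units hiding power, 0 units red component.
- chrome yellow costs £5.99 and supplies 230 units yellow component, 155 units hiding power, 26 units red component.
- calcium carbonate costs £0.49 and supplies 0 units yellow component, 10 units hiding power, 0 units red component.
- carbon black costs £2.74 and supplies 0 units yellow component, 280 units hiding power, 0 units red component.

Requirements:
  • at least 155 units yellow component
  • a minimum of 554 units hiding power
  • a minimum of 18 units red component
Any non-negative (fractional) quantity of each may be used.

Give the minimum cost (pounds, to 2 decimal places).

Treat it as an LP. Let x1 = kg of phthalo blue, x2 = kg of chrome yellow, x3 = kg of calcium carbonate, x4 = kg of carbon black.
Minimise 22.57x1 + 5.99x2 + 0.49x3 + 2.74x4 s.t.:
  230x2 ≥ 155   (yellow component)
  69x1 + 155x2 + 10x3 + 280x4 ≥ 554   (hiding power)
  26x2 ≥ 18   (red component)
  x1, x2, x3, x4 ≥ 0.
The minimum-cost mix takes nothing from phthalo blue, calcium carbonate — only chrome yellow, carbon black. The hiding power and red component requirements are met with equality.
Optimal quantities: chrome yellow = 0.6923 kg, carbon black = 1.595 kg.
Total cost: 5.99·0.6923 + 2.74·1.595 = 8.5172.

£8.52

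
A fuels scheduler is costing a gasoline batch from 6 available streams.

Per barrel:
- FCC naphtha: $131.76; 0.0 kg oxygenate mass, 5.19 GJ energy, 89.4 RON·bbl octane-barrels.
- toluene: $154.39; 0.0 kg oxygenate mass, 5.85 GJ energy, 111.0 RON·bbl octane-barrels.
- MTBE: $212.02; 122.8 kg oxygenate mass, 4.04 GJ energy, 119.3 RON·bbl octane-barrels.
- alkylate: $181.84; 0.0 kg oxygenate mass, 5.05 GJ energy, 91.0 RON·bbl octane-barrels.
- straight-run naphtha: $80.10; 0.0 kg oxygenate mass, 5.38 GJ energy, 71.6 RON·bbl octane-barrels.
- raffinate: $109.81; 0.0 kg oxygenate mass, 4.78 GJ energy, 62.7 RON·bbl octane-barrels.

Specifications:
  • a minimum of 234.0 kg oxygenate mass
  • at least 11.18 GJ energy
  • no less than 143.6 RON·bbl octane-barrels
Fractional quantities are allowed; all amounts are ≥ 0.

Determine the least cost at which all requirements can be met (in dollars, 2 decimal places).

$455.85

This is a linear program. Let x1 = barrels of FCC naphtha, x2 = barrels of toluene, x3 = barrels of MTBE, x4 = barrels of alkylate, x5 = barrels of straight-run naphtha, x6 = barrels of raffinate.
Minimize 131.76x1 + 154.39x2 + 212.02x3 + 181.84x4 + 80.1x5 + 109.81x6 with:
  122.8x3 ≥ 234   (oxygenate mass)
  5.19x1 + 5.85x2 + 4.04x3 + 5.05x4 + 5.38x5 + 4.78x6 ≥ 11.18   (energy)
  89.4x1 + 111x2 + 119.3x3 + 91x4 + 71.6x5 + 62.7x6 ≥ 143.6   (octane-barrels)
  x1, x2, x3, x4, x5, x6 ≥ 0.
The optimal basis is {MTBE, straight-run naphtha}; FCC naphtha, toluene, alkylate, raffinate drop out. There the oxygenate mass and energy constraints are tight.
So MTBE = 1.90554 barrels, straight-run naphtha = 0.647143 barrels.
Total cost: 212.02·1.90554 + 80.1·0.647143 = 455.8487.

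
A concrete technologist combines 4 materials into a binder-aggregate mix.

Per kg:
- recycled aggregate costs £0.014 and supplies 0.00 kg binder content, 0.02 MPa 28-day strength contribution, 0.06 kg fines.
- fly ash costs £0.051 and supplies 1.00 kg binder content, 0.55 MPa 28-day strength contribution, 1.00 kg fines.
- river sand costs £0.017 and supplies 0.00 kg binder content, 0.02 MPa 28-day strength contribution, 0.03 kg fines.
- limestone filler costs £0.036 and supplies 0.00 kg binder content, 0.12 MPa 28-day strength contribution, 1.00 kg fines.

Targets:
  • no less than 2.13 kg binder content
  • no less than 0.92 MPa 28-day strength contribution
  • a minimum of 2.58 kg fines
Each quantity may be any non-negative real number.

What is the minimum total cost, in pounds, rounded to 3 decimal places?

Let x1 = kg of recycled aggregate, x2 = kg of fly ash, x3 = kg of river sand, x4 = kg of limestone filler.
Minimise 0.014x1 + 0.051x2 + 0.017x3 + 0.036x4 with:
  1x2 ≥ 2.13   (binder content)
  0.02x1 + 0.55x2 + 0.02x3 + 0.12x4 ≥ 0.92   (28-day strength contribution)
  0.06x1 + 1x2 + 0.03x3 + 1x4 ≥ 2.58   (fines)
  x1, x2, x3, x4 ≥ 0.
The minimum-cost mix takes nothing from recycled aggregate, river sand — only fly ash, limestone filler. There the binder content and fines constraints are tight.
That vertex is x2 = 2.13, x4 = 0.45.
Total cost: 0.051·2.13 + 0.036·0.45 = 0.12483.

£0.125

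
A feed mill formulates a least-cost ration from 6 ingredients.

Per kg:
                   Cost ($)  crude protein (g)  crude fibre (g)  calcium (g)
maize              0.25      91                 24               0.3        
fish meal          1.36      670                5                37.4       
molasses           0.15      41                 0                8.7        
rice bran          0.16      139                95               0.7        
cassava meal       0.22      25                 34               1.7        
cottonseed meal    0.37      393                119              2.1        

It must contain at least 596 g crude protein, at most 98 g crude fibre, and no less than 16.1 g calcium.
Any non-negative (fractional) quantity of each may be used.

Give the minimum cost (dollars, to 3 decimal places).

$0.865

Let x1 = kg of maize, x2 = kg of fish meal, x3 = kg of molasses, x4 = kg of rice bran, x5 = kg of cassava meal, x6 = kg of cottonseed meal.
Minimise 0.25x1 + 1.36x2 + 0.15x3 + 0.16x4 + 0.22x5 + 0.37x6 s.t.:
  91x1 + 670x2 + 41x3 + 139x4 + 25x5 + 393x6 ≥ 596   (crude protein)
  24x1 + 5x2 + 95x4 + 34x5 + 119x6 ≤ 98   (crude fibre)
  0.3x1 + 37.4x2 + 8.7x3 + 0.7x4 + 1.7x5 + 2.1x6 ≥ 16.1   (calcium)
  x1, x2, x3, x4, x5, x6 ≥ 0.
At the optimum only fish meal, cottonseed meal are positive (maize, molasses, rice bran, cassava meal = 0). There the crude protein and crude fibre constraints are tight.
Optimal quantities: fish meal = 0.4168 kg, cottonseed meal = 0.806 kg.
Objective = 1.36·0.4168 + 0.37·0.806 = 0.86507.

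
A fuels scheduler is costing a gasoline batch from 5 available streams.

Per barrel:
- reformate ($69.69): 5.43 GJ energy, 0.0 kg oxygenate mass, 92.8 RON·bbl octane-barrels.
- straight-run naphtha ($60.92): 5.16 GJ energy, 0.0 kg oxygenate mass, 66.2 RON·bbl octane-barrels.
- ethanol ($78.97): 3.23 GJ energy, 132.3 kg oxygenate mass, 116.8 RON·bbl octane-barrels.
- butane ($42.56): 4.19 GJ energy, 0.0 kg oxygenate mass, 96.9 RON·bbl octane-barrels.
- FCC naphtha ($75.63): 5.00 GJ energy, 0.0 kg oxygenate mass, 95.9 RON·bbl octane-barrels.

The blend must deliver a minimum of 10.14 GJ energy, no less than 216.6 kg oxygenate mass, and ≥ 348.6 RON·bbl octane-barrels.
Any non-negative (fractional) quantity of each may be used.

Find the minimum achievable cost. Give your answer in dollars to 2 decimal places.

Set it up as a linear program. Let x1 = barrels of reformate, x2 = barrels of straight-run naphtha, x3 = barrels of ethanol, x4 = barrels of butane, x5 = barrels of FCC naphtha.
Minimise 69.69x1 + 60.92x2 + 78.97x3 + 42.56x4 + 75.63x5 s.t.:
  5.43x1 + 5.16x2 + 3.23x3 + 4.19x4 + 5x5 ≥ 10.14   (energy)
  132.3x3 ≥ 216.6   (oxygenate mass)
  92.8x1 + 66.2x2 + 116.8x3 + 96.9x4 + 95.9x5 ≥ 348.6   (octane-barrels)
  x1, x2, x3, x4, x5 ≥ 0.
The optimal basis is {ethanol, butane}; reformate, straight-run naphtha, FCC naphtha drop out. Binding constraints: oxygenate mass and octane-barrels.
Solving gives x3 = 1.6372, x4 = 1.6241.
Total cost: 78.97·1.6372 + 42.56·1.6241 = 198.4114.

$198.41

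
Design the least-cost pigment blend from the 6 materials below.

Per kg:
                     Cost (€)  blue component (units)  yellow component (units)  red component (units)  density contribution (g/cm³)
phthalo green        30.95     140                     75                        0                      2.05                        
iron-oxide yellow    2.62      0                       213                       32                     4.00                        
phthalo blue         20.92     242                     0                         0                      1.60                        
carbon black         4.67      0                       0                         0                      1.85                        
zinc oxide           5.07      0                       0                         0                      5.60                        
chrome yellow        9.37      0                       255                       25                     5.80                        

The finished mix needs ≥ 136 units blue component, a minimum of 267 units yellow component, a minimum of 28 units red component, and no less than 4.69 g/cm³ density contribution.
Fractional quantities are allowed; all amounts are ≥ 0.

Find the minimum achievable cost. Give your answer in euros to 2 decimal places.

€15.04

Set it up as a linear program. Let x1 = kg of phthalo green, x2 = kg of iron-oxide yellow, x3 = kg of phthalo blue, x4 = kg of carbon black, x5 = kg of zinc oxide, x6 = kg of chrome yellow.
min 30.95x1 + 2.62x2 + 20.92x3 + 4.67x4 + 5.07x5 + 9.37x6 s.t.:
  140x1 + 242x3 ≥ 136   (blue component)
  75x1 + 213x2 + 255x6 ≥ 267   (yellow component)
  32x2 + 25x6 ≥ 28   (red component)
  2.05x1 + 4x2 + 1.6x3 + 1.85x4 + 5.6x5 + 5.8x6 ≥ 4.69   (density contribution)
  x1, x2, x3, x4, x5, x6 ≥ 0.
The cheapest feasible vertex uses only iron-oxide yellow, phthalo blue; phthalo green, carbon black, zinc oxide, chrome yellow are not used. The blue component and yellow component requirements are met with equality.
Solving gives x2 = 1.254, x3 = 0.562.
Hence cost = 2.62·1.254 + 20.92·0.562 = €15.0425.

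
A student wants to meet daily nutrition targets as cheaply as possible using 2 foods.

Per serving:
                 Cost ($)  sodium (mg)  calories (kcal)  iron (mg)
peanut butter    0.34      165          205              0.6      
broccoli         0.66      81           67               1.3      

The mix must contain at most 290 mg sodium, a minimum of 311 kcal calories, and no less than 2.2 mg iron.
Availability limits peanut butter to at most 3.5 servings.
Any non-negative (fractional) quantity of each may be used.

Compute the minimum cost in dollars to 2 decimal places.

Treat it as an LP. Let x1 = servings of peanut butter, x2 = servings of broccoli.
Minimize 0.34x1 + 0.66x2 subject to:
  165x1 + 81x2 ≤ 290   (sodium)
  205x1 + 67x2 ≥ 311   (calories)
  0.6x1 + 1.3x2 ≥ 2.2   (iron)
  x1 ≤ 3.5
  x1, x2 ≥ 0.
Both inputs are positive at the optimum. There the calories and iron constraints are tight.
Optimal quantities: peanut butter = 1.135 servings, broccoli = 1.168 servings.
Objective = 0.34·1.135 + 0.66·1.168 = 1.1568.

$1.16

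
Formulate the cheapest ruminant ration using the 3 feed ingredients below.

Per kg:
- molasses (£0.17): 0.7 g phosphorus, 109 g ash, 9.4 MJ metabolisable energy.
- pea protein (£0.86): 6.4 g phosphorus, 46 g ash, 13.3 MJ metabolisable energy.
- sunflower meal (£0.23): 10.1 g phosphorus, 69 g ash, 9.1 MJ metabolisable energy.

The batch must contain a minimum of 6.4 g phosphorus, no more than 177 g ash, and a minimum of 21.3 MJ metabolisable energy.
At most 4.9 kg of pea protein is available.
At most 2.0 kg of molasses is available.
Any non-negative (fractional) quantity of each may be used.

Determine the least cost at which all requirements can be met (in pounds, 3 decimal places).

Set it up as a linear program. Let x1 = kg of molasses, x2 = kg of pea protein, x3 = kg of sunflower meal.
Minimize 0.17x1 + 0.86x2 + 0.23x3 s.t.:
  0.7x1 + 6.4x2 + 10.1x3 ≥ 6.4   (phosphorus)
  109x1 + 46x2 + 69x3 ≤ 177   (ash)
  9.4x1 + 13.3x2 + 9.1x3 ≥ 21.3   (metabolisable energy)
  x2 ≤ 4.9
  x1 ≤ 2
  x1, x2, x3 ≥ 0.
The cheapest feasible vertex uses only molasses, sunflower meal; pea protein is not used. There the ash and metabolisable energy constraints are tight.
That vertex is x1 = 0.41072, x3 = 1.9164.
Total cost: 0.17·0.41072 + 0.23·1.9164 = 0.51059.

£0.511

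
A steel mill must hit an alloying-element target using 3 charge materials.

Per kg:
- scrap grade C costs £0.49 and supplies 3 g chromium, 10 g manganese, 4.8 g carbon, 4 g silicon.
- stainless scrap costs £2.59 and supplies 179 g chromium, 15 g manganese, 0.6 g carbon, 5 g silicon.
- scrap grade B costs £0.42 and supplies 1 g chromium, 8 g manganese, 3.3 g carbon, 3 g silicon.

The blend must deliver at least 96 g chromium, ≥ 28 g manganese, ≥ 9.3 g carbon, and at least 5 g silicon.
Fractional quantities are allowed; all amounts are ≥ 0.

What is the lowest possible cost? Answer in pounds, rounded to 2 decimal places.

Let x1 = kg of scrap grade C, x2 = kg of stainless scrap, x3 = kg of scrap grade B.
Minimise 0.49x1 + 2.59x2 + 0.42x3 subject to:
  3x1 + 179x2 + 1x3 ≥ 96   (chromium)
  10x1 + 15x2 + 8x3 ≥ 28   (manganese)
  4.8x1 + 0.6x2 + 3.3x3 ≥ 9.3   (carbon)
  4x1 + 5x2 + 3x3 ≥ 5   (silicon)
  x1, x2, x3 ≥ 0.
The optimal basis is {scrap grade C, stainless scrap}; scrap grade B drops out. The chromium and manganese requirements are met with equality.
Solving gives x1 = 2.047, x2 = 0.502.
Objective = 0.49·2.047 + 2.59·0.502 = 2.3032.

£2.30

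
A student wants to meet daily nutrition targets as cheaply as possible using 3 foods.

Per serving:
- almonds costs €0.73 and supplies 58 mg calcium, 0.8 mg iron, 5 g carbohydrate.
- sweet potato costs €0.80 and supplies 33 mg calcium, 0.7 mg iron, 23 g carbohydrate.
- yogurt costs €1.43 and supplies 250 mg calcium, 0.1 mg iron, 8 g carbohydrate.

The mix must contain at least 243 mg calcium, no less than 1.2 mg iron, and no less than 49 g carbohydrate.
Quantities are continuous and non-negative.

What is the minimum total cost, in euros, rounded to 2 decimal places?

Treat it as an LP. Let x1 = servings of almonds, x2 = servings of sweet potato, x3 = servings of yogurt.
min 0.73x1 + 0.8x2 + 1.43x3 s.t.:
  58x1 + 33x2 + 250x3 ≥ 243   (calcium)
  0.8x1 + 0.7x2 + 0.1x3 ≥ 1.2   (iron)
  5x1 + 23x2 + 8x3 ≥ 49   (carbohydrate)
  x1, x2, x3 ≥ 0.
The cheapest feasible vertex uses only sweet potato, yogurt; almonds is not used. Binding constraints: calcium and carbohydrate.
Solving gives x2 = 1.879, x3 = 0.724.
Objective = 0.8·1.879 + 1.43·0.724 = 2.5385.

€2.54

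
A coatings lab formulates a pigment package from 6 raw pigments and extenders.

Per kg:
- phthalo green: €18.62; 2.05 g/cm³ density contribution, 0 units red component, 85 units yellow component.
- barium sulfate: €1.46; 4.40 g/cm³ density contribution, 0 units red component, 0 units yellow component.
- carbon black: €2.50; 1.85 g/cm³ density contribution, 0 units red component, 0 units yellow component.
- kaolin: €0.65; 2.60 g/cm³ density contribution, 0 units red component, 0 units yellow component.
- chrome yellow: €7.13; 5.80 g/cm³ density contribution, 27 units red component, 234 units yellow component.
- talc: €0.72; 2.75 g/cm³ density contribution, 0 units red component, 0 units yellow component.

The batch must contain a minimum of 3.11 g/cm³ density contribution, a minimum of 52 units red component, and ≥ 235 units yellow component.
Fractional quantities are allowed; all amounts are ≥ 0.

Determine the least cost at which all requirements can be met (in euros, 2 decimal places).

€13.73

Let x1 = kg of phthalo green, x2 = kg of barium sulfate, x3 = kg of carbon black, x4 = kg of kaolin, x5 = kg of chrome yellow, x6 = kg of talc.
min 18.62x1 + 1.46x2 + 2.5x3 + 0.65x4 + 7.13x5 + 0.72x6 s.t.:
  2.05x1 + 4.4x2 + 1.85x3 + 2.6x4 + 5.8x5 + 2.75x6 ≥ 3.11   (density contribution)
  27x5 ≥ 52   (red component)
  85x1 + 234x5 ≥ 235   (yellow component)
  x1, x2, x3, x4, x5, x6 ≥ 0.
The cheapest feasible vertex uses only chrome yellow; phthalo green, barium sulfate, carbon black, kaolin, talc are not used. The red component requirement is met with equality.
Solving gives x5 = 1.926.
Cost = 7.13·1.926 = 13.7324.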